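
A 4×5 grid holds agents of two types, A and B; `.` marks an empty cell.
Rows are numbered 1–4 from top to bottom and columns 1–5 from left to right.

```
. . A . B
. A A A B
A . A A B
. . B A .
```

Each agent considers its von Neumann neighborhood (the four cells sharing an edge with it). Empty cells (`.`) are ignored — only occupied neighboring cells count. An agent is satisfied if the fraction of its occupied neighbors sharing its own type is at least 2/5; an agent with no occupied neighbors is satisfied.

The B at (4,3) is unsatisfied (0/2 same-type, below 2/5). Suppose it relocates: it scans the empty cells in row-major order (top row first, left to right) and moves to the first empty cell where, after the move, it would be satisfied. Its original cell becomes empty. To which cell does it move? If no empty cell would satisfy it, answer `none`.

Vacating (4,3). Empty cells in order:
  (1,1): 0/0 same-type → satisfied — stop here.

(1,1)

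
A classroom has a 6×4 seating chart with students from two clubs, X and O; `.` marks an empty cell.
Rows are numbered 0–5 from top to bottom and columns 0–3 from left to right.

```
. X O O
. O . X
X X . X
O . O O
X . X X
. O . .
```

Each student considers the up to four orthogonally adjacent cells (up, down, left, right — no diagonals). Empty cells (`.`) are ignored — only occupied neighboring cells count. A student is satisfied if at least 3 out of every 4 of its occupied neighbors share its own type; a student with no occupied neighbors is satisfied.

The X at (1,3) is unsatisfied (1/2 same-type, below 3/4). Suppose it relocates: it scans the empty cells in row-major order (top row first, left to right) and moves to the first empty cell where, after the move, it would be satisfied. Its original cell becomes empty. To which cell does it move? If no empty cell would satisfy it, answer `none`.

(0,0)

Vacating (1,3). Empty cells in order:
  (0,0): 1/1 same-type → satisfied — stop here.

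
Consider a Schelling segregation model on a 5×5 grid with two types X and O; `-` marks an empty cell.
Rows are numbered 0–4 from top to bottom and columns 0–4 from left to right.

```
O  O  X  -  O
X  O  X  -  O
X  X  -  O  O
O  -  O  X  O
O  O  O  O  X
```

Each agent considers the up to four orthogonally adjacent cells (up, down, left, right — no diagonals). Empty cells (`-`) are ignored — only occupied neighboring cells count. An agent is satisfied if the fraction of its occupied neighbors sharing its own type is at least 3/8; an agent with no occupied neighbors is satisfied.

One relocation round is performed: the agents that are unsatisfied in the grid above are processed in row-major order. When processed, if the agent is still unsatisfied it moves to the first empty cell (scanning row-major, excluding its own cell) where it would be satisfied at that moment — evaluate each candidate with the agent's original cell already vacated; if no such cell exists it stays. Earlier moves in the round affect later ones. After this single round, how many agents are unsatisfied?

Initially unsatisfied (in order): (1,0), (1,1), (3,3), (3,4), (4,3), (4,4).
  (1,0) → (0,3).
  (1,1) → (1,0).
  (3,3) → (1,1).
  (3,4): now satisfied by earlier moves; stays.
  (4,3): now satisfied by earlier moves; stays.
  (4,4) → (1,3).
Resulting grid:
O O X X O
O X X X O
X X - O O
O - O - O
O O O O -
Unsatisfied now: (0,1), (1,0), (2,0).

3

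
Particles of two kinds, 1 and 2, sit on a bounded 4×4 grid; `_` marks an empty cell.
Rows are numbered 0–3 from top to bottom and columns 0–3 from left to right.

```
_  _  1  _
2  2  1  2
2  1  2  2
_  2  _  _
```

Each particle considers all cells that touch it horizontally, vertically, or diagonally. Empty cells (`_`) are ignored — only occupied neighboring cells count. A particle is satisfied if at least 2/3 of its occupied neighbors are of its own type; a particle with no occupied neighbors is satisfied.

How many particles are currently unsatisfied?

5

(0,2)1 1/3 unhappy
(1,0)2 2/3 ok
(1,1)2 3/6 unhappy
(1,2)1 2/6 unhappy
(1,3)2 2/4 unhappy
(2,0)2 3/4 ok
(2,1)1 1/6 unhappy
(2,2)2 4/6 ok
(2,3)2 2/3 ok
(3,1)2 2/3 ok
Unsatisfied: (0,2), (1,1), (1,2), (1,3), (2,1) — 5 in total.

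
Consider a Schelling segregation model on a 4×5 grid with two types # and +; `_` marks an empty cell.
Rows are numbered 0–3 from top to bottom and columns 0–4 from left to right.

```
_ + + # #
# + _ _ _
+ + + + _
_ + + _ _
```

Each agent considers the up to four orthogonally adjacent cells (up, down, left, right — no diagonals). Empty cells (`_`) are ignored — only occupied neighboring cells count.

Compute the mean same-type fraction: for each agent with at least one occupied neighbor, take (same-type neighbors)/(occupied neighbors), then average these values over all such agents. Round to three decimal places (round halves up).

Row 0: (0,1)+ 2/2 · (0,2)+ 1/2 · (0,3)# 1/2 · (0,4)# 1/1
Row 1: (1,0)# 0/2 · (1,1)+ 2/3
Row 2: (2,0)+ 1/2 · (2,1)+ 4/4 · (2,2)+ 3/3 · (2,3)+ 1/1
Row 3: (3,1)+ 2/2 · (3,2)+ 2/2
Sum over 12 agents: 2/2 + 1/2 + 1/2 + 1/1 + 0/2 + 2/3 + 1/2 + 4/4 + 3/3 + 1/1 + 2/2 + 2/2 = 55/6; mean = 55/6 ÷ 12 = 55/72 = 0.763888… → 0.764.

0.764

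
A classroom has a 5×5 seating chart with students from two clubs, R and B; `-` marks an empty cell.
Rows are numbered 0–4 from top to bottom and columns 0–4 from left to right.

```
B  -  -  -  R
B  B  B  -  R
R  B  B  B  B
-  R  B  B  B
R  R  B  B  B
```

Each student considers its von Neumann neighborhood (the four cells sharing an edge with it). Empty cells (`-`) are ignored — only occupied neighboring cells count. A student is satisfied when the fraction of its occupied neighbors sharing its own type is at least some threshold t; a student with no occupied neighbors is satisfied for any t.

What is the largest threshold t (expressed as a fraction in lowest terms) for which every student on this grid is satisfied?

Row 0: (0,0)B 1/1 · (0,4)R 1/1
Row 1: (1,0)B 2/3 · (1,1)B 3/3 · (1,2)B 2/2 · (1,4)R 1/2
Row 2: (2,0)R 0/2 · (2,1)B 2/4 · (2,2)B 4/4 · (2,3)B 3/3 · (2,4)B 2/3
Row 3: (3,1)R 1/3 · (3,2)B 3/4 · (3,3)B 4/4 · (3,4)B 3/3
Row 4: (4,0)R 1/1 · (4,1)R 2/3 · (4,2)B 2/3 · (4,3)B 3/3 · (4,4)B 2/2
The smallest same-type fraction is 0/2 at (2,0), which reduces to 0/1. Any threshold above that leaves this student unsatisfied.

0/1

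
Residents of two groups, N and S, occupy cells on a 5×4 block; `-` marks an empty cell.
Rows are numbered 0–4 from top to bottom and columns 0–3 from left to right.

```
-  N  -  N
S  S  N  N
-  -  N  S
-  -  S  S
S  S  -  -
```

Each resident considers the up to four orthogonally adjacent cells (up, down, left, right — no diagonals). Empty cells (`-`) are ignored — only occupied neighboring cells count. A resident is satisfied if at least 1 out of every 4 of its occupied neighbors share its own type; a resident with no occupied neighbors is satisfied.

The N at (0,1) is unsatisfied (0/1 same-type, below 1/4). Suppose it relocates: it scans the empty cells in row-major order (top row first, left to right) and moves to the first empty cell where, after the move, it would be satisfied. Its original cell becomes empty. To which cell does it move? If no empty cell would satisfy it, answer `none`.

(0,2)

Vacating (0,1). Empty cells in order:
  (0,0): 0/1 same-type → still unsatisfied.
  (0,2): 2/2 same-type → satisfied — stop here.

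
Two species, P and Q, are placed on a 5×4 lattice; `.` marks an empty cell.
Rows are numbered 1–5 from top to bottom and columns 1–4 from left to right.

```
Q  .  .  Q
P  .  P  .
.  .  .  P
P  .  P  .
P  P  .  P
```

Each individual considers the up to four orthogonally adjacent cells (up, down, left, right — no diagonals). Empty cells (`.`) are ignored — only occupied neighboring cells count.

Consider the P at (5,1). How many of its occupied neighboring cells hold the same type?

Occupied neighbors of (5,1): (4,1)=P, (5,2)=P.
Same type (P): 2 of 2.

2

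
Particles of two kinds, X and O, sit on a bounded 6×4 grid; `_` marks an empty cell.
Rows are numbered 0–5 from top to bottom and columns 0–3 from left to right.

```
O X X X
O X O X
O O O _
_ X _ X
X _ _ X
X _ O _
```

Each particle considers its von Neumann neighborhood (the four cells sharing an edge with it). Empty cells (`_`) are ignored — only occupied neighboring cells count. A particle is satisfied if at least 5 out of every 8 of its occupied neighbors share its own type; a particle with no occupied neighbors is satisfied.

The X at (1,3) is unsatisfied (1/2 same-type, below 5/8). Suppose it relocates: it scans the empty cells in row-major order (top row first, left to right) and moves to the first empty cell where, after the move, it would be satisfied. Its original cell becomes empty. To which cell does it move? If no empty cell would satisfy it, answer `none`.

Vacating (1,3). Empty cells in order:
  (2,3): 1/2 same-type → still unsatisfied.
  (3,0): 2/3 same-type → satisfied — stop here.

(3,0)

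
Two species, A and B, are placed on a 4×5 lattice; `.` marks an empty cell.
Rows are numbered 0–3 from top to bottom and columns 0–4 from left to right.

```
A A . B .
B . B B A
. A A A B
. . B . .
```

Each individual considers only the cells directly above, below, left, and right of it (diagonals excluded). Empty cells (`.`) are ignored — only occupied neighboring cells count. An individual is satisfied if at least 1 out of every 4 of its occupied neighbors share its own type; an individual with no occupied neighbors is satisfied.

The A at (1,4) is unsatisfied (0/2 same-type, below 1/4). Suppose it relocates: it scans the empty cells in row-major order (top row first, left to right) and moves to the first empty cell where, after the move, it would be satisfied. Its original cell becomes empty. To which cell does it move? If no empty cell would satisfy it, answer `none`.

Vacating (1,4). Empty cells in order:
  (0,2): 1/3 same-type → satisfied — stop here.

(0,2)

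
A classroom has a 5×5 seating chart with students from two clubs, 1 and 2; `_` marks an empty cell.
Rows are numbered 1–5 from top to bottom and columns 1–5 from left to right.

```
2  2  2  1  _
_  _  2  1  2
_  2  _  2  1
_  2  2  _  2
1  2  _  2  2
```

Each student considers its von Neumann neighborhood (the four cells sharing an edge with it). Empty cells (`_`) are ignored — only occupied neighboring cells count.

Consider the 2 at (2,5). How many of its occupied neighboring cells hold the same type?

Occupied neighbors of (2,5): (3,5)=1, (2,4)=1.
Same type (2): 0 of 2.

0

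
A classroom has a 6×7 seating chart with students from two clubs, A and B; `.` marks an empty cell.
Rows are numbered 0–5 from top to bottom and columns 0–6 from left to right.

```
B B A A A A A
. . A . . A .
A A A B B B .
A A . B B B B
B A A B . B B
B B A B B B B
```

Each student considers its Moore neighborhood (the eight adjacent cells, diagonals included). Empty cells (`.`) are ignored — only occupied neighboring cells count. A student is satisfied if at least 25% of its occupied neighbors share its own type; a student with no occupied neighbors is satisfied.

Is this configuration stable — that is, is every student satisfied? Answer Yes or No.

Row 0: (0,0)B 1/1 ok · (0,1)B 1/3 ok · (0,2)A 2/3 ok · (0,3)A 3/3 ok · (0,4)A 3/3 ok · (0,5)A 3/3 ok · (0,6)A 2/2 ok
Row 1: (1,2)A 4/6 ok · (1,5)A 3/5 ok
Row 2: (2,0)A 3/3 ok · (2,1)A 5/5 ok · (2,2)A 3/5 ok · (2,3)B 3/5 ok · (2,4)B 5/6 ok · (2,5)B 4/5 ok
Row 3: (3,0)A 4/5 ok · (3,1)A 6/7 ok · (3,3)B 4/6 ok · (3,4)B 7/7 ok · (3,5)B 6/6 ok · (3,6)B 4/4 ok
Row 4: (4,0)B 2/5 ok · (4,1)A 4/7 ok · (4,2)A 3/7 ok · (4,3)B 4/6 ok · (4,5)B 7/7 ok · (4,6)B 5/5 ok
Row 5: (5,0)B 2/3 ok · (5,1)B 2/5 ok · (5,2)A 2/5 ok · (5,3)B 2/4 ok · (5,4)B 4/4 ok · (5,5)B 4/4 ok · (5,6)B 3/3 ok
All meet the threshold, so the configuration is stable.

Yes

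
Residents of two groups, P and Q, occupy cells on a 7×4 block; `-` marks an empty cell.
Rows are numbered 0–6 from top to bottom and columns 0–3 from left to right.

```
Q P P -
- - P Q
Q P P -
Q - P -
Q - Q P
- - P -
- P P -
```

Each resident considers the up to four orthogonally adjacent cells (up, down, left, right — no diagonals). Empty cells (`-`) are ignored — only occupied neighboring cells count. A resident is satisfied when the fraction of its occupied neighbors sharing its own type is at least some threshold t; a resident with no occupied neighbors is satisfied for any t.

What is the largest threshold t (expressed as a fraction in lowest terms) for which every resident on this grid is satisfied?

0/1

Row 0: (0,0)Q 0/1 · (0,1)P 1/2 · (0,2)P 2/2
Row 1: (1,2)P 2/3 · (1,3)Q 0/1
Row 2: (2,0)Q 1/2 · (2,1)P 1/2 · (2,2)P 3/3
Row 3: (3,0)Q 2/2 · (3,2)P 1/2
Row 4: (4,0)Q 1/1 · (4,2)Q 0/3 · (4,3)P 0/1
Row 5: (5,2)P 1/2
Row 6: (6,1)P 1/1 · (6,2)P 2/2
The smallest same-type fraction is 0/1 at (0,0), which reduces to 0/1. Any threshold above that leaves this resident unsatisfied.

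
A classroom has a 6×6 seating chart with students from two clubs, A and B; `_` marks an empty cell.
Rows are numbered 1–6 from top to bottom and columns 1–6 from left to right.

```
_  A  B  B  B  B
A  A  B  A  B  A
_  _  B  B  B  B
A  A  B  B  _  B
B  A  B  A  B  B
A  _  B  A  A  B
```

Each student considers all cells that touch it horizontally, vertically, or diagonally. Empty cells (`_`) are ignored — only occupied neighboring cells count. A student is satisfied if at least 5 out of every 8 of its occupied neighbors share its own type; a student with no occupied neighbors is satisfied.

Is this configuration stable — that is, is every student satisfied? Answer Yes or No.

No

Row 1: (1,2)A 2/4 unhappy · (1,3)B 2/5 unhappy · (1,4)B 4/5 ok · (1,5)B 3/5 unhappy · (1,6)B 2/3 ok
Row 2: (2,1)A 2/2 ok · (2,2)A 2/5 unhappy · (2,3)B 4/7 unhappy · (2,4)A 0/8 unhappy · (2,5)B 6/8 ok · (2,6)A 0/5 unhappy
Row 3: (3,3)B 4/7 unhappy · (3,4)B 6/7 ok · (3,5)B 5/7 ok · (3,6)B 3/4 ok
Row 4: (4,1)A 2/3 ok · (4,2)A 2/6 unhappy · (4,3)B 4/7 unhappy · (4,4)B 6/7 ok · (4,6)B 4/4 ok
Row 5: (5,1)B 0/4 unhappy · (5,2)A 3/7 unhappy · (5,3)B 3/7 unhappy · (5,4)A 2/7 unhappy · (5,5)B 4/7 unhappy · (5,6)B 3/4 ok
Row 6: (6,1)A 1/2 unhappy · (6,3)B 1/4 unhappy · (6,4)A 2/5 unhappy · (6,5)A 2/5 unhappy · (6,6)B 2/3 ok
For instance (1,2) has only 2/4 same-type neighbors, below 5/8.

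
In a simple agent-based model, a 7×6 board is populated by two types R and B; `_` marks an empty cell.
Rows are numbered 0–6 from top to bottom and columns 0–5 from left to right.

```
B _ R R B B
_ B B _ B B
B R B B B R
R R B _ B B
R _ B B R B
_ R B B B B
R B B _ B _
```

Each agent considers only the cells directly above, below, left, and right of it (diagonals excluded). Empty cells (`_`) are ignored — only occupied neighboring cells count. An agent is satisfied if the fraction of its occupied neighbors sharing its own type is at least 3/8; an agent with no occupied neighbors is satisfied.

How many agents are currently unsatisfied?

Row 0: (0,0)B 0/0 ✓ · (0,2)R 1/2 ✓ · (0,3)R 1/2 ✓ · (0,4)B 2/3 ✓ · (0,5)B 2/2 ✓
Row 1: (1,1)B 1/2 ✓ · (1,2)B 2/3 ✓ · (1,4)B 3/3 ✓ · (1,5)B 2/3 ✓
Row 2: (2,0)B 0/2 ✗ · (2,1)R 1/4 ✗ · (2,2)B 3/4 ✓ · (2,3)B 2/2 ✓ · (2,4)B 3/4 ✓ · (2,5)R 0/3 ✗
Row 3: (3,0)R 2/3 ✓ · (3,1)R 2/3 ✓ · (3,2)B 2/3 ✓ · (3,4)B 2/3 ✓ · (3,5)B 2/3 ✓
Row 4: (4,0)R 1/1 ✓ · (4,2)B 3/3 ✓ · (4,3)B 2/3 ✓ · (4,4)R 0/4 ✗ · (4,5)B 2/3 ✓
Row 5: (5,1)R 0/2 ✗ · (5,2)B 3/4 ✓ · (5,3)B 3/3 ✓ · (5,4)B 3/4 ✓ · (5,5)B 2/2 ✓
Row 6: (6,0)R 0/1 ✗ · (6,1)B 1/3 ✗ · (6,2)B 2/2 ✓ · (6,4)B 1/1 ✓
Unsatisfied: (2,0), (2,1), (2,5), (4,4), (5,1), (6,0), (6,1) — 7 in total.

7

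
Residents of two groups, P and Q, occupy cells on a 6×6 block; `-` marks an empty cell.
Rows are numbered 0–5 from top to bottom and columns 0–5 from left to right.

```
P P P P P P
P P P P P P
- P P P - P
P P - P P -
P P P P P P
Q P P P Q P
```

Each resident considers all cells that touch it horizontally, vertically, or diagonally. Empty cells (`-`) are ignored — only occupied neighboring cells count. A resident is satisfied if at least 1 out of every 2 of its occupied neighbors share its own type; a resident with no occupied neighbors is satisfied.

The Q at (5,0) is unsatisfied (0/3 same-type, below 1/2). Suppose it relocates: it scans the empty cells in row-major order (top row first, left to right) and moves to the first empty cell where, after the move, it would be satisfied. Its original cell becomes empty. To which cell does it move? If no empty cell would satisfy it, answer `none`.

Vacating (5,0). Empty cells in order:
  (2,0): 0/5 same-type → still unsatisfied.
  (2,4): 0/7 same-type → still unsatisfied.
  (3,2): 0/8 same-type → still unsatisfied.
  (3,5): 0/4 same-type → still unsatisfied.

none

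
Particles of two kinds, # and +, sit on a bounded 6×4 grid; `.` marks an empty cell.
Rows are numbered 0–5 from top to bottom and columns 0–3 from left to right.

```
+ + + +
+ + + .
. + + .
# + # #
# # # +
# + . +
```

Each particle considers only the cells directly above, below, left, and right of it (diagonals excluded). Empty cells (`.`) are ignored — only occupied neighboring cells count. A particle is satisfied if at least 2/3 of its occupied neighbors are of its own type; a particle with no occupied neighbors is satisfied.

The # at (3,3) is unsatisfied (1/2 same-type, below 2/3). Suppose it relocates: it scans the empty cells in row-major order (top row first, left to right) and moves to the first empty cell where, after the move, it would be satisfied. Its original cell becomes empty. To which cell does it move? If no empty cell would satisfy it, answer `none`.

none

Vacating (3,3). Empty cells in order:
  (1,3): 0/2 same-type → still unsatisfied.
  (2,0): 1/3 same-type → still unsatisfied.
  (2,3): 0/1 same-type → still unsatisfied.
  (5,2): 1/3 same-type → still unsatisfied.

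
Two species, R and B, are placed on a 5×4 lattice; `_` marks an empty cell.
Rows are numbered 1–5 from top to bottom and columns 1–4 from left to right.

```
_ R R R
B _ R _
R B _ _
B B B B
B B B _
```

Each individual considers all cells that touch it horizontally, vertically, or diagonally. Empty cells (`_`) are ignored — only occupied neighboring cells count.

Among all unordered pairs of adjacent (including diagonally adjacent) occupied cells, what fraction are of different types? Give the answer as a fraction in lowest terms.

Scan each occupied cell's neighbors to the right and below (and the two forward diagonals) so each pair is counted once.
Row 1: R(1,2)–R(1,3)= R(1,2)–R(2,3)= R(1,2)–B(2,1)≠ R(1,3)–R(1,4)= R(1,3)–R(2,3)= R(1,4)–R(2,3)=  → 1/6 unlike.
Row 2: B(2,1)–R(3,1)≠ B(2,1)–B(3,2)= R(2,3)–B(3,2)≠  → 2/3 unlike.
Row 3: R(3,1)–B(3,2)≠ R(3,1)–B(4,1)≠ R(3,1)–B(4,2)≠ B(3,2)–B(4,2)= B(3,2)–B(4,3)= B(3,2)–B(4,1)=  → 3/6 unlike.
Row 4: B(4,1)–B(4,2)= B(4,1)–B(5,1)= B(4,1)–B(5,2)= B(4,2)–B(4,3)= B(4,2)–B(5,2)= B(4,2)–B(5,3)= B(4,2)–B(5,1)= B(4,3)–B(4,4)= B(4,3)–B(5,3)= B(4,3)–B(5,2)= B(4,4)–B(5,3)=  → 0/11 unlike.
Row 5: B(5,1)–B(5,2)= B(5,2)–B(5,3)=  → 0/2 unlike.
Total adjacent occupied pairs: 28; unlike-type pairs: 6.
6/28 reduces to 3/14.

3/14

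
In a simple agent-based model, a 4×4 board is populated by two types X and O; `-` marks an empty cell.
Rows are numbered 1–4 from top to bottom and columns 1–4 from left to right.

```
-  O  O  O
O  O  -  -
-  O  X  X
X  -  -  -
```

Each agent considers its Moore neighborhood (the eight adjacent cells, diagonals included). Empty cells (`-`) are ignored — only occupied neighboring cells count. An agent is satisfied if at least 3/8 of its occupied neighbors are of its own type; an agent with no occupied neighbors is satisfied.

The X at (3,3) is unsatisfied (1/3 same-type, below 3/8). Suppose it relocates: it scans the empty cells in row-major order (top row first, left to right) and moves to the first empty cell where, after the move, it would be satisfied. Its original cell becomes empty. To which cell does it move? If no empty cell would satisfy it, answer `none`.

(4,2)

Vacating (3,3). Empty cells in order:
  (1,1): 0/3 same-type → still unsatisfied.
  (2,3): 1/6 same-type → still unsatisfied.
  (2,4): 1/3 same-type → still unsatisfied.
  (3,1): 1/4 same-type → still unsatisfied.
  (4,2): 1/2 same-type → satisfied — stop here.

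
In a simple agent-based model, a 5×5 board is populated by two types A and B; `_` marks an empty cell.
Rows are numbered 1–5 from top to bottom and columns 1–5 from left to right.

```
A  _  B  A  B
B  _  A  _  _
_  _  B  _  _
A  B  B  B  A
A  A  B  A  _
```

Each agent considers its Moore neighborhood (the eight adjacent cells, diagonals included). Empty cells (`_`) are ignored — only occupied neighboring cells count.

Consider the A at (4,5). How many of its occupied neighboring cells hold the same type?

1

Occupied neighbors of (4,5): (4,4)=B, (5,4)=A.
Same type (A): 1 of 2.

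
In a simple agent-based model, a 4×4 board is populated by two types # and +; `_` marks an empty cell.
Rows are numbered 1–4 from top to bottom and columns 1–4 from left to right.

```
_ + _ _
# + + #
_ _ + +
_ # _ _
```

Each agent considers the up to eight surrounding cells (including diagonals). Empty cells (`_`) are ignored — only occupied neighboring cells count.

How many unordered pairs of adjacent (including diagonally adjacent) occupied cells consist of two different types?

Scan each occupied cell's neighbors to the right and below (and the two forward diagonals) so each pair is counted once.
Row 1: +(1,2)–+(2,2)= +(1,2)–+(2,3)= +(1,2)–#(2,1)≠  → 1/3 unlike.
Row 2: #(2,1)–+(2,2)≠ +(2,2)–+(2,3)= +(2,2)–+(3,3)= +(2,3)–#(2,4)≠ +(2,3)–+(3,3)= +(2,3)–+(3,4)= #(2,4)–+(3,4)≠ #(2,4)–+(3,3)≠  → 4/8 unlike.
Row 3: +(3,3)–+(3,4)= +(3,3)–#(4,2)≠  → 1/2 unlike.
Total adjacent occupied pairs: 13; unlike-type pairs: 6.

6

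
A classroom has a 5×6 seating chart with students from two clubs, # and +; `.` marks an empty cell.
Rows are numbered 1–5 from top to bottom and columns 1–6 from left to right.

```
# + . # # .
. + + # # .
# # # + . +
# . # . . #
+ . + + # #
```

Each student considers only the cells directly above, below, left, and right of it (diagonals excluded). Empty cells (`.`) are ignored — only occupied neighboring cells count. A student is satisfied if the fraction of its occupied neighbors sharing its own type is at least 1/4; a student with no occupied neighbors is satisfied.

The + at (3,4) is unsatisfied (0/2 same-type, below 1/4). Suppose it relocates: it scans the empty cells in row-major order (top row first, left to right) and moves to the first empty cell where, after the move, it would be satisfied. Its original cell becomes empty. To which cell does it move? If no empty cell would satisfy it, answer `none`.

(1,3)

Vacating (3,4). Empty cells in order:
  (1,3): 2/3 same-type → satisfied — stop here.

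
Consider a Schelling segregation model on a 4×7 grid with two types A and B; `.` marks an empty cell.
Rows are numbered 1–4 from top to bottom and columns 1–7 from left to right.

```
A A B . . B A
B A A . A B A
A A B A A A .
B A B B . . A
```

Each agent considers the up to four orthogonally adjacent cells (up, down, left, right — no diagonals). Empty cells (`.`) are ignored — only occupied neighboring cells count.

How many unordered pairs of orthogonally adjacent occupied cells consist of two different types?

16

Scan each occupied cell's neighbors to the right and below so each pair is counted once.
Row 1: A(1,1)–A(1,2)= A(1,1)–B(2,1)≠ A(1,2)–B(1,3)≠ A(1,2)–A(2,2)= B(1,3)–A(2,3)≠ B(1,6)–A(1,7)≠ B(1,6)–B(2,6)= A(1,7)–A(2,7)=  → 4/8 unlike.
Row 2: B(2,1)–A(2,2)≠ B(2,1)–A(3,1)≠ A(2,2)–A(2,3)= A(2,2)–A(3,2)= A(2,3)–B(3,3)≠ A(2,5)–B(2,6)≠ A(2,5)–A(3,5)= B(2,6)–A(2,7)≠ B(2,6)–A(3,6)≠  → 6/9 unlike.
Row 3: A(3,1)–A(3,2)= A(3,1)–B(4,1)≠ A(3,2)–B(3,3)≠ A(3,2)–A(4,2)= B(3,3)–A(3,4)≠ B(3,3)–B(4,3)= A(3,4)–A(3,5)= A(3,4)–B(4,4)≠ A(3,5)–A(3,6)=  → 4/9 unlike.
Row 4: B(4,1)–A(4,2)≠ A(4,2)–B(4,3)≠ B(4,3)–B(4,4)=  → 2/3 unlike.
Total adjacent occupied pairs: 29; unlike-type pairs: 16.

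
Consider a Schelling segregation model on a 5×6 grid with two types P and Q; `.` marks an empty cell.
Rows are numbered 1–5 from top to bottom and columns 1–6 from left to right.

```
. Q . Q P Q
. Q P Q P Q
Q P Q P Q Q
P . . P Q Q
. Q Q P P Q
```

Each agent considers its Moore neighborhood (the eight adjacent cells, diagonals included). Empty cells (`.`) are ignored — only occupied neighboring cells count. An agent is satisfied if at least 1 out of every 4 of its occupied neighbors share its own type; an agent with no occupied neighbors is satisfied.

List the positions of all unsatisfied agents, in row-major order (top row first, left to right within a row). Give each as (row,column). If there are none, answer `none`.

(1,5)

(1,2)Q 1/2 ok
(1,4)Q 1/4 ok
(1,5)P 1/5 unhappy
(1,6)Q 1/3 ok
(2,2)Q 3/5 ok
(2,3)P 2/7 ok
(2,4)Q 3/7 ok
(2,5)P 2/8 ok
(2,6)Q 3/5 ok
(3,1)Q 1/3 ok
(3,2)P 2/5 ok
(3,3)Q 2/6 ok
(3,4)P 3/7 ok
(3,5)Q 5/8 ok
(3,6)Q 4/5 ok
(4,1)P 1/3 ok
(4,4)P 3/7 ok
(4,5)Q 4/8 ok
(4,6)Q 4/5 ok
(5,2)Q 1/2 ok
(5,3)Q 1/3 ok
(5,4)P 2/4 ok
(5,5)P 2/5 ok
(5,6)Q 2/3 ok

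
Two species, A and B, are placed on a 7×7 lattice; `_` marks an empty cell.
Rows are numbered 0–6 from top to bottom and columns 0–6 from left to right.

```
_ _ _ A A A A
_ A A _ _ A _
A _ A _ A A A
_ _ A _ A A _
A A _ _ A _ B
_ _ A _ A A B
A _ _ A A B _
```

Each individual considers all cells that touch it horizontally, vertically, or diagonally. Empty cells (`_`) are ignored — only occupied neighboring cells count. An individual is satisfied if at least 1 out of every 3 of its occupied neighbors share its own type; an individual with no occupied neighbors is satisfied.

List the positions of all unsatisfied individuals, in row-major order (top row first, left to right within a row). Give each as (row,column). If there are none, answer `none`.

(6,5)

(0,3)A 2/2 ok
(0,4)A 3/3 ok
(0,5)A 3/3 ok
(0,6)A 2/2 ok
(1,1)A 3/3 ok
(1,2)A 3/3 ok
(1,5)A 6/6 ok
(2,0)A 1/1 ok
(2,2)A 3/3 ok
(2,4)A 4/4 ok
(2,5)A 5/5 ok
(2,6)A 3/3 ok
(3,2)A 2/2 ok
(3,4)A 4/4 ok
(3,5)A 5/6 ok
(4,0)A 1/1 ok
(4,1)A 3/3 ok
(4,4)A 4/4 ok
(4,6)B 1/3 ok
(5,2)A 2/2 ok
(5,4)A 4/5 ok
(5,5)A 3/6 ok
(5,6)B 2/3 ok
(6,0)A 0/0 ok
(6,3)A 3/3 ok
(6,4)A 3/4 ok
(6,5)B 1/4 unhappy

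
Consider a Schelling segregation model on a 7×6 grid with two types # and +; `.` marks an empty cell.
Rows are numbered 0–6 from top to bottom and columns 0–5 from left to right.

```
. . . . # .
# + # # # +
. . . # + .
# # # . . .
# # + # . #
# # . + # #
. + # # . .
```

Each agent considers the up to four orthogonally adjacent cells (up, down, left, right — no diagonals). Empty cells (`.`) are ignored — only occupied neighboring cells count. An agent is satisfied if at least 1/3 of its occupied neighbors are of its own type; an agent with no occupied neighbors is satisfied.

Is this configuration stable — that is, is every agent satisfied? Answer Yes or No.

(0,4)# 1/1 satisfied
(1,0)# 0/1 not
(1,1)+ 0/2 not
(1,2)# 1/2 satisfied
(1,3)# 3/3 satisfied
(1,4)# 2/4 satisfied
(1,5)+ 0/1 not
(2,3)# 1/2 satisfied
(2,4)+ 0/2 not
(3,0)# 2/2 satisfied
(3,1)# 3/3 satisfied
(3,2)# 1/2 satisfied
(4,0)# 3/3 satisfied
(4,1)# 3/4 satisfied
(4,2)+ 0/3 not
(4,3)# 0/2 not
(4,5)# 1/1 satisfied
(5,0)# 2/2 satisfied
(5,1)# 2/3 satisfied
(5,3)+ 0/3 not
(5,4)# 1/2 satisfied
(5,5)# 2/2 satisfied
(6,1)+ 0/2 not
(6,2)# 1/2 satisfied
(6,3)# 1/2 satisfied
For instance (1,0) has only 0/1 same-type neighbors, below 1/3.

No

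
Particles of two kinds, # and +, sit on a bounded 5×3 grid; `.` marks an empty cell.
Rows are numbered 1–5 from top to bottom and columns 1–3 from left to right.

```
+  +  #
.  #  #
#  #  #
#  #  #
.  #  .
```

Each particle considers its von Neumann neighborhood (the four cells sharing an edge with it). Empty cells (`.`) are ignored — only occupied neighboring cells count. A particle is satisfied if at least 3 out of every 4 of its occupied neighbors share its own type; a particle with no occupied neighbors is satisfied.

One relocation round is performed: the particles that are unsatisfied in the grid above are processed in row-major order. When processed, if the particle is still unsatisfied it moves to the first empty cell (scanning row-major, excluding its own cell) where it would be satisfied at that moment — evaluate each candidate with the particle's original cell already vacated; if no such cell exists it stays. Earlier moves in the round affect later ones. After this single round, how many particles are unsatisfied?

0

Initially unsatisfied (in order): (1,2), (1,3), (2,2).
  (1,2): no empty cell satisfies it; stays.
  (1,3) → (5,1).
  (2,2) → (5,3).
Resulting grid:
+ + .
. . #
# # #
# # #
# # #
All satisfied now.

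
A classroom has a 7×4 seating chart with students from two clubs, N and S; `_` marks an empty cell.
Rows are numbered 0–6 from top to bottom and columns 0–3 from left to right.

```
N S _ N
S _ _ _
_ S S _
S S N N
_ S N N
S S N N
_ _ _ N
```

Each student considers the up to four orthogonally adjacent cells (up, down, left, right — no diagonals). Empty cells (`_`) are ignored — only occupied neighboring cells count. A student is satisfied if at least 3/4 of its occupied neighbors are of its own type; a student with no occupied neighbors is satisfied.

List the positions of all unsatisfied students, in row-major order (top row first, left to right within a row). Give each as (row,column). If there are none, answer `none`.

(0,0)N 0/2 ✗
(0,1)S 0/1 ✗
(0,3)N 0/0 ✓
(1,0)S 0/1 ✗
(2,1)S 2/2 ✓
(2,2)S 1/2 ✗
(3,0)S 1/1 ✓
(3,1)S 3/4 ✓
(3,2)N 2/4 ✗
(3,3)N 2/2 ✓
(4,1)S 2/3 ✗
(4,2)N 3/4 ✓
(4,3)N 3/3 ✓
(5,0)S 1/1 ✓
(5,1)S 2/3 ✗
(5,2)N 2/3 ✗
(5,3)N 3/3 ✓
(6,3)N 1/1 ✓

(0,0), (0,1), (1,0), (2,2), (3,2), (4,1), (5,1), (5,2)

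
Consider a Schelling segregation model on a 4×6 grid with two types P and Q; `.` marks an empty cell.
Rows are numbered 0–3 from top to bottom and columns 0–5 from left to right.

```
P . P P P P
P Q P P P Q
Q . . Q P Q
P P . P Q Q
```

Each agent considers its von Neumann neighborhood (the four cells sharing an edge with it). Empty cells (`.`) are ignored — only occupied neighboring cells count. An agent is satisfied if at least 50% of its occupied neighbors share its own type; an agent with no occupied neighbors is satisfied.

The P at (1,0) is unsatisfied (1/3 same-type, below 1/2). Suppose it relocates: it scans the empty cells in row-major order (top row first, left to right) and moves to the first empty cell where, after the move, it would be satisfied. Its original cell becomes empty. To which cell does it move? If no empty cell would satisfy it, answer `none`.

Vacating (1,0). Empty cells in order:
  (0,1): 2/3 same-type → satisfied — stop here.

(0,1)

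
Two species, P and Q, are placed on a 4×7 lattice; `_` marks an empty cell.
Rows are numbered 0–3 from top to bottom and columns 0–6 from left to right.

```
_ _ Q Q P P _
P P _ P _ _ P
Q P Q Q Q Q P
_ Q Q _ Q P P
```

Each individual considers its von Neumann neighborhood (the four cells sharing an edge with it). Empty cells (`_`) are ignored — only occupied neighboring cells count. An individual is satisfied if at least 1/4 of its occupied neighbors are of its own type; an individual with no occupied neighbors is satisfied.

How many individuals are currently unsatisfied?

2

(0,2)Q 1/1 satisfied
(0,3)Q 1/3 satisfied
(0,4)P 1/2 satisfied
(0,5)P 1/1 satisfied
(1,0)P 1/2 satisfied
(1,1)P 2/2 satisfied
(1,3)P 0/2 not
(1,6)P 1/1 satisfied
(2,0)Q 0/2 not
(2,1)P 1/4 satisfied
(2,2)Q 2/3 satisfied
(2,3)Q 2/3 satisfied
(2,4)Q 3/3 satisfied
(2,5)Q 1/3 satisfied
(2,6)P 2/3 satisfied
(3,1)Q 1/2 satisfied
(3,2)Q 2/2 satisfied
(3,4)Q 1/2 satisfied
(3,5)P 1/3 satisfied
(3,6)P 2/2 satisfied
Unsatisfied: (1,3), (2,0) — 2 in total.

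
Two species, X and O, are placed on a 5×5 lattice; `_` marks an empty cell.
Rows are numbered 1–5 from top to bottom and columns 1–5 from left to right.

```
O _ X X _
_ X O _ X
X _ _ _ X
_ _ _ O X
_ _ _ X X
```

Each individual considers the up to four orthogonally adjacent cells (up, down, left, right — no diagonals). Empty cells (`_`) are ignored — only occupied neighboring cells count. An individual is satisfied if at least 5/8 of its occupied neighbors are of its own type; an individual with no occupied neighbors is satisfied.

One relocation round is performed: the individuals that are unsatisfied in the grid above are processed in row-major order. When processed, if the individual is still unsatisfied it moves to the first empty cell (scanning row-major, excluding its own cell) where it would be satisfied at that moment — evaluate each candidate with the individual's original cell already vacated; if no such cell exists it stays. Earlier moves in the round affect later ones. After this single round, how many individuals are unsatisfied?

Initially unsatisfied (in order): (1,3), (2,2), (2,3), (4,4), (5,4).
  (1,3) → (1,5).
  (2,2) → (2,4).
  (2,3) → (1,2).
  (4,4) → (2,2).
  (5,4): now satisfied by earlier moves; stays.
Resulting grid:
O O _ X X
_ O _ X X
X _ _ _ X
_ _ _ _ X
_ _ _ X X
All satisfied now.

0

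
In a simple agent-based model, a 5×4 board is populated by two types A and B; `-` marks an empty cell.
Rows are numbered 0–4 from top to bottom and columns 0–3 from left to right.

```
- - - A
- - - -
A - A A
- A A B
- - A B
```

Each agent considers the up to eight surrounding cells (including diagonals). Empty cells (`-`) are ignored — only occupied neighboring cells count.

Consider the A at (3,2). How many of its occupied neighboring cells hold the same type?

4

Occupied neighbors of (3,2): (2,2)=A, (2,3)=A, (3,1)=A, (3,3)=B, (4,2)=A, (4,3)=B.
Same type (A): 4 of 6.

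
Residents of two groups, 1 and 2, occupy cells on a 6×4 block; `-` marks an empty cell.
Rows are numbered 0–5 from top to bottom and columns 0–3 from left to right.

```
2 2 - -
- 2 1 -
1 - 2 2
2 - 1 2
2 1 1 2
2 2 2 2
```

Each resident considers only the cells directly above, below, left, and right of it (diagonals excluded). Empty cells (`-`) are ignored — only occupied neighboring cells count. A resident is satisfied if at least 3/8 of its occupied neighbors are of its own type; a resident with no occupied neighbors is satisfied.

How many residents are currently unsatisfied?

(0,0)2 1/1 ok
(0,1)2 2/2 ok
(1,1)2 1/2 ok
(1,2)1 0/2 unhappy
(2,0)1 0/1 unhappy
(2,2)2 1/3 unhappy
(2,3)2 2/2 ok
(3,0)2 1/2 ok
(3,2)1 1/3 unhappy
(3,3)2 2/3 ok
(4,0)2 2/3 ok
(4,1)1 1/3 unhappy
(4,2)1 2/4 ok
(4,3)2 2/3 ok
(5,0)2 2/2 ok
(5,1)2 2/3 ok
(5,2)2 2/3 ok
(5,3)2 2/2 ok
Unsatisfied: (1,2), (2,0), (2,2), (3,2), (4,1) — 5 in total.

5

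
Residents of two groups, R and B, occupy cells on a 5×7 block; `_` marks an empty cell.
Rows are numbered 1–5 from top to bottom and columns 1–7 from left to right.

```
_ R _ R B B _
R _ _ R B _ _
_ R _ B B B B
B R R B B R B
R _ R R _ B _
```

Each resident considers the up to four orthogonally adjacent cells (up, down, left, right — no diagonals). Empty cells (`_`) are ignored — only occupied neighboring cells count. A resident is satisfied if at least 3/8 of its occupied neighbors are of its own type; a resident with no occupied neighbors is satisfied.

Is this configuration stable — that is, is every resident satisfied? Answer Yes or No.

Row 1: (1,2)R 0/0 ✓ · (1,4)R 1/2 ✓ · (1,5)B 2/3 ✓ · (1,6)B 1/1 ✓
Row 2: (2,1)R 0/0 ✓ · (2,4)R 1/3 ✗ · (2,5)B 2/3 ✓
Row 3: (3,2)R 1/1 ✓ · (3,4)B 2/3 ✓ · (3,5)B 4/4 ✓ · (3,6)B 2/3 ✓ · (3,7)B 2/2 ✓
Row 4: (4,1)B 0/2 ✗ · (4,2)R 2/3 ✓ · (4,3)R 2/3 ✓ · (4,4)B 2/4 ✓ · (4,5)B 2/3 ✓ · (4,6)R 0/4 ✗ · (4,7)B 1/2 ✓
Row 5: (5,1)R 0/1 ✗ · (5,3)R 2/2 ✓ · (5,4)R 1/2 ✓ · (5,6)B 0/1 ✗
For instance (2,4) has only 1/3 same-type neighbors, below 3/8.

No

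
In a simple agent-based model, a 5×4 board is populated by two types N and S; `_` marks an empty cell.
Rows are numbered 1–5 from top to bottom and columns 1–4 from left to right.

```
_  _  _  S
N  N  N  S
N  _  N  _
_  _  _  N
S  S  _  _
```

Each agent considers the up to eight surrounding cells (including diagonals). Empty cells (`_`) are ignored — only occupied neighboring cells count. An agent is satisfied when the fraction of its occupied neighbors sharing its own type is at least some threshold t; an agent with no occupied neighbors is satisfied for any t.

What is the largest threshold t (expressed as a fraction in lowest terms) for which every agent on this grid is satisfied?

Row 1: (1,4)S 1/2
Row 2: (2,1)N 2/2 · (2,2)N 4/4 · (2,3)N 2/4 · (2,4)S 1/3
Row 3: (3,1)N 2/2 · (3,3)N 3/4
Row 4: (4,4)N 1/1
Row 5: (5,1)S 1/1 · (5,2)S 1/1
The smallest same-type fraction is 1/3 at (2,4), which reduces to 1/3. Any threshold above that leaves this agent unsatisfied.

1/3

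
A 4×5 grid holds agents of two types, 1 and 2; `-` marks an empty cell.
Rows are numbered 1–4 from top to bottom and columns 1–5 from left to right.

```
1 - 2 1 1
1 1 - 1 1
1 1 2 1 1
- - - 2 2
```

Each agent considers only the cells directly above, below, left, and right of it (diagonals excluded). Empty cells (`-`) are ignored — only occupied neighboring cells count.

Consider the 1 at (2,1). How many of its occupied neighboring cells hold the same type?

3

Occupied neighbors of (2,1): (1,1)=1, (3,1)=1, (2,2)=1.
Same type (1): 3 of 3.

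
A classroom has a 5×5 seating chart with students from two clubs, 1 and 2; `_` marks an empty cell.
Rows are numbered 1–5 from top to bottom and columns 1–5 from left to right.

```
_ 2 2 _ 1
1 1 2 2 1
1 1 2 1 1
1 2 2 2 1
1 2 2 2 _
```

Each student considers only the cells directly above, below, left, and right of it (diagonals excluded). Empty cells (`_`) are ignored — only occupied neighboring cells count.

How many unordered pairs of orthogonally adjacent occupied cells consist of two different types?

11

Scan each occupied cell's neighbors to the right and below so each pair is counted once.
Row 1: 2(1,2)–2(1,3)= 2(1,2)–1(2,2)≠ 2(1,3)–2(2,3)= 1(1,5)–1(2,5)=  → 1/4 unlike.
Row 2: 1(2,1)–1(2,2)= 1(2,1)–1(3,1)= 1(2,2)–2(2,3)≠ 1(2,2)–1(3,2)= 2(2,3)–2(2,4)= 2(2,3)–2(3,3)= 2(2,4)–1(2,5)≠ 2(2,4)–1(3,4)≠ 1(2,5)–1(3,5)=  → 3/9 unlike.
Row 3: 1(3,1)–1(3,2)= 1(3,1)–1(4,1)= 1(3,2)–2(3,3)≠ 1(3,2)–2(4,2)≠ 2(3,3)–1(3,4)≠ 2(3,3)–2(4,3)= 1(3,4)–1(3,5)= 1(3,4)–2(4,4)≠ 1(3,5)–1(4,5)=  → 4/9 unlike.
Row 4: 1(4,1)–2(4,2)≠ 1(4,1)–1(5,1)= 2(4,2)–2(4,3)= 2(4,2)–2(5,2)= 2(4,3)–2(4,4)= 2(4,3)–2(5,3)= 2(4,4)–1(4,5)≠ 2(4,4)–2(5,4)=  → 2/8 unlike.
Row 5: 1(5,1)–2(5,2)≠ 2(5,2)–2(5,3)= 2(5,3)–2(5,4)=  → 1/3 unlike.
Total adjacent occupied pairs: 33; unlike-type pairs: 11.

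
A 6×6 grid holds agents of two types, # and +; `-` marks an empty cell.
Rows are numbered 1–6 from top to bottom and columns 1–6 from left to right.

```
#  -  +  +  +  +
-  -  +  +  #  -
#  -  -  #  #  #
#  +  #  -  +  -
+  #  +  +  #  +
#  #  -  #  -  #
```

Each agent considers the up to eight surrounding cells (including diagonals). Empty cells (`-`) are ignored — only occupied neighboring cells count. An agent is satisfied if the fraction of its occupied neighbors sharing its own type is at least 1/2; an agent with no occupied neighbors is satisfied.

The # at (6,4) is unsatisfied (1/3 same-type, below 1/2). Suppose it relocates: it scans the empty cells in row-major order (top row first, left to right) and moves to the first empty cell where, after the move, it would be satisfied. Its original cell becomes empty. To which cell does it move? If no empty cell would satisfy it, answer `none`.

(2,1)

Vacating (6,4). Empty cells in order:
  (1,2): 1/3 same-type → still unsatisfied.
  (2,1): 2/2 same-type → satisfied — stop here.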